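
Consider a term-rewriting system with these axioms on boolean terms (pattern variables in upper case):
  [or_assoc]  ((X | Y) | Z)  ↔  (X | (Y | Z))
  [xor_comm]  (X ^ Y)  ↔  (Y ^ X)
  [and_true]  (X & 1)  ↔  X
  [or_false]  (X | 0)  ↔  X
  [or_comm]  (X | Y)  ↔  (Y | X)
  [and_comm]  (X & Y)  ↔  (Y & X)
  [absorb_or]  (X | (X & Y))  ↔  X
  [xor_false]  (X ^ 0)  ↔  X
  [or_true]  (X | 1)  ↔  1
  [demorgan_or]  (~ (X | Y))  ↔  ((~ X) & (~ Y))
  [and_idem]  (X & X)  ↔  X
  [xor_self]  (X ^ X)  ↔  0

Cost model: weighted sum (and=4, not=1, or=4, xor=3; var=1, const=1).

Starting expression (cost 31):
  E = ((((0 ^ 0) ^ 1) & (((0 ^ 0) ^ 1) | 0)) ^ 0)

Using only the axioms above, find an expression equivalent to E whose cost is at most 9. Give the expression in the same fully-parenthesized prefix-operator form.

(1) (((0 ^ 0) ^ 1) | 0)  =[or_false →]=  ((0 ^ 0) ^ 1)    ⊢ ((((0 ^ 0) ^ 1) & ((0 ^ 0) ^ 1)) ^ 0)
(2) (((0 ^ 0) ^ 1) & ((0 ^ 0) ^ 1))  =[and_idem →]=  ((0 ^ 0) ^ 1)    ⊢ (((0 ^ 0) ^ 1) ^ 0)
(3) (0 ^ 0)  =[xor_false →]=  0    ⊢ cost 9, within 9

((0 ^ 1) ^ 0)   [cost 9]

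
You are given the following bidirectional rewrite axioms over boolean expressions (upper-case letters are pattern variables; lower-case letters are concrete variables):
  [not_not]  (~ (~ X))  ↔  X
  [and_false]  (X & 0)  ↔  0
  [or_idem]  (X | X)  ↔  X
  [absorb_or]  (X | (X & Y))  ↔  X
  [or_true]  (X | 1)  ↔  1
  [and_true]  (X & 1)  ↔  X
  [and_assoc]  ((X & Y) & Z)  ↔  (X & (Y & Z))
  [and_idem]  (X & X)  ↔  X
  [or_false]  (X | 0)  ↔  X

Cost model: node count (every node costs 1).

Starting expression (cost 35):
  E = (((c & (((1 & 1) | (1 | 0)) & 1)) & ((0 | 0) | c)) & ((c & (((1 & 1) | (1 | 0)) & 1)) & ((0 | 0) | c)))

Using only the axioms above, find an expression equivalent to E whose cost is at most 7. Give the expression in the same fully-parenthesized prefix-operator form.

((c & 1) & (0 | c))   [cost 7]

1. [and_idem →] (((c & (((1 & 1) | (1 | 0)) & 1)) & ((0 | 0) | c)) & ((c & (((1 & 1) | (1 | 0)) & 1)) & ((0 | 0) | c)))  →  ((c & (((1 & 1) | (1 | 0)) & 1)) & ((0 | 0) | c))
2. [and_idem →] (1 & 1)  →  1;  E = ((c & ((1 | (1 | 0)) & 1)) & ((0 | 0) | c))
3. [or_false →] (1 | 0)  →  1;  E = ((c & ((1 | 1) & 1)) & ((0 | 0) | c))
4. [and_true →] ((1 | 1) & 1)  →  (1 | 1);  E = ((c & (1 | 1)) & ((0 | 0) | c))
5. [or_idem →] (0 | 0)  →  0;  E = ((c & (1 | 1)) & (0 | c))
6. [or_true →] (1 | 1)  →  1;  cost 7 ≤ 7, done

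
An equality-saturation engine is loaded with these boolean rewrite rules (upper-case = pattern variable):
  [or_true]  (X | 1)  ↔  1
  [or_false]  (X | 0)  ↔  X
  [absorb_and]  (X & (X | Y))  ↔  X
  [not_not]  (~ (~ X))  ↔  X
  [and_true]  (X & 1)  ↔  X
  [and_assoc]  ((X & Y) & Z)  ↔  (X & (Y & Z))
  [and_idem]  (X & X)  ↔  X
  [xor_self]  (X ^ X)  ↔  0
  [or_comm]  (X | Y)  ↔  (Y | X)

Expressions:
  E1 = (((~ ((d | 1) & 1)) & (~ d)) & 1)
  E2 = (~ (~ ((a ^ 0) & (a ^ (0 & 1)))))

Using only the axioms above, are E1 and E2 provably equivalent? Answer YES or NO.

Every axiom is a valid identity, so a rewrite proof would force E1 and E2 to agree under every assignment.
At a=1, d=0: E1 = 0 but E2 = 1; they differ, so no derivation exists.

NO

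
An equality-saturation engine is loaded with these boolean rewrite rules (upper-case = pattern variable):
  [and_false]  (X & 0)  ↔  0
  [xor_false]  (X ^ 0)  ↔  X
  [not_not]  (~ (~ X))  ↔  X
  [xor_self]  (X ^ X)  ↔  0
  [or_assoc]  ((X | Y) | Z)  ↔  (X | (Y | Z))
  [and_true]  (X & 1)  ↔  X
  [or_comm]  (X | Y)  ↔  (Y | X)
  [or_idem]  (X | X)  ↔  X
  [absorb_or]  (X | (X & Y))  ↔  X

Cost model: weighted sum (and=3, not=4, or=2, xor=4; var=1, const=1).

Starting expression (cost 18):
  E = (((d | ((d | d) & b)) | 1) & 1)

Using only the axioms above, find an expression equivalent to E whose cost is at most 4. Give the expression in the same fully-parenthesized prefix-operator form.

step 1: or_idem (→) rewrites (d | d) into d, now (((d | (d & b)) | 1) & 1)
step 2: and_true (→) rewrites (((d | (d & b)) | 1) & 1) into ((d | (d & b)) | 1)
step 3: or_comm (→) rewrites ((d | (d & b)) | 1) into (1 | (d | (d & b)))
step 4: absorb_or (→) rewrites (d | (d & b)) into d, reaching cost 4 (bound 4)

(1 | d)   [cost 4]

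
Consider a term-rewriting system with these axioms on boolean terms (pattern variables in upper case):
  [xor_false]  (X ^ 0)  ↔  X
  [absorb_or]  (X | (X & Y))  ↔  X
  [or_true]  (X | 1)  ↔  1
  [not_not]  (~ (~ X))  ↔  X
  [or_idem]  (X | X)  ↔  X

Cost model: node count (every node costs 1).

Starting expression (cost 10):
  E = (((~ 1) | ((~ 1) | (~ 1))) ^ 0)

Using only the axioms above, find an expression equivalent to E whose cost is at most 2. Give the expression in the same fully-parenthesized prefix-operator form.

(~ 1)   [cost 2]

(1) ((~ 1) | (~ 1))  =[or_idem →]=  (~ 1)    ⊢ (((~ 1) | (~ 1)) ^ 0)
(2) ((~ 1) | (~ 1))  =[or_idem →]=  (~ 1)    ⊢ ((~ 1) ^ 0)
(3) ((~ 1) ^ 0)  =[xor_false →]=  (~ 1)    ⊢ cost 2, within 2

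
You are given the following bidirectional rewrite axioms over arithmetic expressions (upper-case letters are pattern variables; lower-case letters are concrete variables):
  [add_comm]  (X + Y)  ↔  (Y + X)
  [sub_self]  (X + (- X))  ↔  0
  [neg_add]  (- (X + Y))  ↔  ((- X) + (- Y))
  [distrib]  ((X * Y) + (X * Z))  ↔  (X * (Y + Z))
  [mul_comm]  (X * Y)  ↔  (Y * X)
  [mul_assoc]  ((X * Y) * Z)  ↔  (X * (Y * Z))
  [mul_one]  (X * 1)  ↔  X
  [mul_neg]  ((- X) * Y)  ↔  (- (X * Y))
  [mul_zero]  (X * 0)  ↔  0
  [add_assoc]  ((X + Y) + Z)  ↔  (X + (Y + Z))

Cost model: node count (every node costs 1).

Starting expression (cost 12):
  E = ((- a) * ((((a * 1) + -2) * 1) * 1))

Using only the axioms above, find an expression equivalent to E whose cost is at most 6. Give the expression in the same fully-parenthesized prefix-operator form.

1. [mul_one →] (a * 1)  →  a;  E = ((- a) * (((a + -2) * 1) * 1))
2. [mul_one →] ((a + -2) * 1)  →  (a + -2);  E = ((- a) * ((a + -2) * 1))
3. [mul_one →] ((a + -2) * 1)  →  (a + -2);  cost 6 ≤ 6, done

((- a) * (a + -2))   [cost 6]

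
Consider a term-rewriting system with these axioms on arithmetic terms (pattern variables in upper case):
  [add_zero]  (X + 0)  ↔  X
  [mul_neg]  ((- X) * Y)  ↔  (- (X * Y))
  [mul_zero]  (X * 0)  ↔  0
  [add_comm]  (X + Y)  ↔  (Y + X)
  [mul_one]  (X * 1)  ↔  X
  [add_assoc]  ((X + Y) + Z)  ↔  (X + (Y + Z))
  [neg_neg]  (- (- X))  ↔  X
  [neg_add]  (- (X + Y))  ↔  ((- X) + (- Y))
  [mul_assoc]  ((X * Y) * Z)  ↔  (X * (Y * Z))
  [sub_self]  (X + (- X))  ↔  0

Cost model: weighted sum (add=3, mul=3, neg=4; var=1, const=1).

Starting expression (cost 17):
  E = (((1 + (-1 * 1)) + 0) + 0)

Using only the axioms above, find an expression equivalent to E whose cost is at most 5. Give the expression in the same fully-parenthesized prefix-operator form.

(1 + -1)   [cost 5]

(1) (-1 * 1)  =[mul_one →]=  -1    ⊢ (((1 + -1) + 0) + 0)
(2) ((1 + -1) + 0)  =[add_zero →]=  (1 + -1)    ⊢ ((1 + -1) + 0)
(3) ((1 + -1) + 0)  =[add_zero →]=  (1 + -1)    ⊢ cost 5, within 5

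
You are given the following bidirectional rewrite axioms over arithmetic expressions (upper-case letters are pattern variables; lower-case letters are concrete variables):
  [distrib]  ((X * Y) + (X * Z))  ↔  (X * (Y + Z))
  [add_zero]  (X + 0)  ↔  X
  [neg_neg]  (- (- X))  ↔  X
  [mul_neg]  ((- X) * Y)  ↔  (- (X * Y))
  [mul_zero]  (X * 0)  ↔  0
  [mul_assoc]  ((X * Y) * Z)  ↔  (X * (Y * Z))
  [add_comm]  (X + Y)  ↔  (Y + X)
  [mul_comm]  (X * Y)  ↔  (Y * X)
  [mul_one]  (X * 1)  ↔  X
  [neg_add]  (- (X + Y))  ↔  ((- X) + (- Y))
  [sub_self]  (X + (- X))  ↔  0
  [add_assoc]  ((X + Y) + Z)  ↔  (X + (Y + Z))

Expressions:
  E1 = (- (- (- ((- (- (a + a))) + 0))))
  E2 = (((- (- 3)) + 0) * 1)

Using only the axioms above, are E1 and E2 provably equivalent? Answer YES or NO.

NO

All listed rules preserve value, hence provable equivalence implies equal values everywhere; look for a separating assignment.
a=0 gives E1 ↦ 0, E2 ↦ 3; values differ ⇒ not provably equivalent.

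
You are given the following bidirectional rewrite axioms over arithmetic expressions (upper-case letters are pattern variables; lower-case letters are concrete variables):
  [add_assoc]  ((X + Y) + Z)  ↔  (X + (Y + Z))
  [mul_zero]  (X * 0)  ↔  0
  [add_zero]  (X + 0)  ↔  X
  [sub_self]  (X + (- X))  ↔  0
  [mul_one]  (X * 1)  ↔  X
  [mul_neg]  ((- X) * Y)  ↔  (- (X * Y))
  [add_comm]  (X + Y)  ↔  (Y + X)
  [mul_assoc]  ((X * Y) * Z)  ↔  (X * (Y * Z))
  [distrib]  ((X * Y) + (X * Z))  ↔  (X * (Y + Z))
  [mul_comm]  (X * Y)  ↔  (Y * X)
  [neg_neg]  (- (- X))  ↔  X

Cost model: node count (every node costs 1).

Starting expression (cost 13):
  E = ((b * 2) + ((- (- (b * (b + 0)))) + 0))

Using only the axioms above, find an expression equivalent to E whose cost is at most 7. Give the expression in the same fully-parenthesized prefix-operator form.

step 1: add_zero (→) rewrites (b + 0) into b, now ((b * 2) + ((- (- (b * b))) + 0))
step 2: neg_neg (→) rewrites (- (- (b * b))) into (b * b), now ((b * 2) + ((b * b) + 0))
step 3: add_zero (→) rewrites ((b * b) + 0) into (b * b), reaching cost 7 (bound 7)

((b * 2) + (b * b))   [cost 7]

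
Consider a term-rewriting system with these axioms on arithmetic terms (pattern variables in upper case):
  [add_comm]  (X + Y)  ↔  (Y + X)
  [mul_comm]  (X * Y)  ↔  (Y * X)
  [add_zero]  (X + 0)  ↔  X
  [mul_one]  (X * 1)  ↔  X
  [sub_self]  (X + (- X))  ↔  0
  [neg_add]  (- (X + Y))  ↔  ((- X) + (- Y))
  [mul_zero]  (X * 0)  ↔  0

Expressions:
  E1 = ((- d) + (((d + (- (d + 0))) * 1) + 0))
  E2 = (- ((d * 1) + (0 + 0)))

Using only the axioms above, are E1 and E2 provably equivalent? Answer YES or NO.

(1) (((d + (- (d + 0))) * 1) + 0)  =[add_zero →]=  ((d + (- (d + 0))) * 1)    ⊢ ((- d) + ((d + (- (d + 0))) * 1))
(2) (d + 0)  =[add_zero →]=  d    ⊢ ((- d) + ((d + (- d)) * 1))
(3) (d + (- d))  =[sub_self →]=  0    ⊢ ((- d) + (0 * 1))
(4) (0 * 1)  =[mul_one →]=  0    ⊢ ((- d) + 0)
(5) ((- d) + 0)  =[add_zero →]=  (- d)
(6) d  =[add_zero ←]=  (d + 0)    ⊢ (- (d + 0))
(7) 0  =[add_zero ←]=  (0 + 0)    ⊢ (- (d + (0 + 0)))
(8) d  =[mul_one ←]=  (d * 1)    ⊢ E2

YES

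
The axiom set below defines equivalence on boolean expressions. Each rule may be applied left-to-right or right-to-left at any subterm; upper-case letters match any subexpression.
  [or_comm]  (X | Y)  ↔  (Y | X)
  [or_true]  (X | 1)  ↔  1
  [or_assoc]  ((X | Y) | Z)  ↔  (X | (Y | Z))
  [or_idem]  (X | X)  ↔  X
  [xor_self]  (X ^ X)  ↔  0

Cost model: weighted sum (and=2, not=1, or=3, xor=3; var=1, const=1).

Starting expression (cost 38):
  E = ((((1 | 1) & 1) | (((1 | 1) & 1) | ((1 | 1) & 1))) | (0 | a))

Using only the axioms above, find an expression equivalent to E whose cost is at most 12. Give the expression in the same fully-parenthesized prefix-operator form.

step 1: or_idem (→) rewrites (((1 | 1) & 1) | ((1 | 1) & 1)) into ((1 | 1) & 1), now ((((1 | 1) & 1) | ((1 | 1) & 1)) | (0 | a))
step 2: or_idem (→) rewrites (((1 | 1) & 1) | ((1 | 1) & 1)) into ((1 | 1) & 1), now (((1 | 1) & 1) | (0 | a))
step 3: or_idem (→) rewrites (1 | 1) into 1, reaching cost 12 (bound 12)

((1 & 1) | (0 | a))   [cost 12]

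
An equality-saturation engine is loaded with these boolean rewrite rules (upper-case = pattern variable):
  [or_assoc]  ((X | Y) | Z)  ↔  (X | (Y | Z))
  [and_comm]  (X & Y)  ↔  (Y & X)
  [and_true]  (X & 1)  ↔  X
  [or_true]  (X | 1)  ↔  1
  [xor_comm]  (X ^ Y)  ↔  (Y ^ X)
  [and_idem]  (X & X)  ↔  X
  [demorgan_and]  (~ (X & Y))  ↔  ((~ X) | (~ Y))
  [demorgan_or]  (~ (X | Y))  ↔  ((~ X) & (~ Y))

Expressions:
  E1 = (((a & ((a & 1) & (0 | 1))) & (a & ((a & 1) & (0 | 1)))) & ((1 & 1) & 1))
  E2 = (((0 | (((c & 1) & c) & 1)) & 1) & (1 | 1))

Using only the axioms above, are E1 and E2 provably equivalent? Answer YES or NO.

The axioms are sound identities: if E1 ↔* E2 then E1 and E2 evaluate identically under any assignment.
Under a=0, c=1: E1 evaluates to 0, E2 to 1. Distinct ⇒ no rewrite sequence connects them.

NO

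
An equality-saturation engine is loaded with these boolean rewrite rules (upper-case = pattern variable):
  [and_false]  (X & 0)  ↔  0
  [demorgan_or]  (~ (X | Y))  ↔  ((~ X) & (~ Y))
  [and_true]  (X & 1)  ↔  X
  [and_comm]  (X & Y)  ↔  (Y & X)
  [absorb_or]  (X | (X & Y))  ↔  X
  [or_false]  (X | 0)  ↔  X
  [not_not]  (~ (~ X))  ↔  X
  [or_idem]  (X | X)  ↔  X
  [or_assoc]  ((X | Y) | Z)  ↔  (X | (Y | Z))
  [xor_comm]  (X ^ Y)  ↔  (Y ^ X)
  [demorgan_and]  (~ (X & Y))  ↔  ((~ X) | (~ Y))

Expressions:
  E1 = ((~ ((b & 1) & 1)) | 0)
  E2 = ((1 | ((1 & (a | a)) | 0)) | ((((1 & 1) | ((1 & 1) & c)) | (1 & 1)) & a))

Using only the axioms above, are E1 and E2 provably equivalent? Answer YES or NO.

NO

Every axiom is a valid identity, so a rewrite proof would force E1 and E2 to agree under every assignment.
At a=0, b=1, c=0: E1 = 0 but E2 = 1; they differ, so no derivation exists.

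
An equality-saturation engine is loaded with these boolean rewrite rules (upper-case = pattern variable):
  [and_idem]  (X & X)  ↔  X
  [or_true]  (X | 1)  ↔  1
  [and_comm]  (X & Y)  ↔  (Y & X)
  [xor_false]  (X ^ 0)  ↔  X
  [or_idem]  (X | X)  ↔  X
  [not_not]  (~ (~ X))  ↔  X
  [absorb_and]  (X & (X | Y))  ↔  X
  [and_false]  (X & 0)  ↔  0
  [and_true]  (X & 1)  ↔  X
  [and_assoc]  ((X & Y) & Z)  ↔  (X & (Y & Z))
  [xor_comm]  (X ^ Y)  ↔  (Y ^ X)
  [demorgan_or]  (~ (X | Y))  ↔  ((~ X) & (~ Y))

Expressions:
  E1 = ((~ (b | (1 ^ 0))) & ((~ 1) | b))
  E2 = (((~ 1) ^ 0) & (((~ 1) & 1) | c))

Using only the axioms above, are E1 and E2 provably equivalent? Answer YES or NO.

(1) (1 ^ 0)  =[xor_false →]=  1    ⊢ ((~ (b | 1)) & ((~ 1) | b))
(2) (b | 1)  =[or_true →]=  1    ⊢ ((~ 1) & ((~ 1) | b))
(3) ((~ 1) & ((~ 1) | b))  =[absorb_and →]=  (~ 1)
(4) (~ 1)  =[absorb_and ←]=  ((~ 1) & ((~ 1) | c))
(5) (~ 1)  =[xor_false ←]=  ((~ 1) ^ 0)    ⊢ (((~ 1) ^ 0) & ((~ 1) | c))
(6) (~ 1)  =[and_true ←]=  ((~ 1) & 1)    ⊢ E2

YES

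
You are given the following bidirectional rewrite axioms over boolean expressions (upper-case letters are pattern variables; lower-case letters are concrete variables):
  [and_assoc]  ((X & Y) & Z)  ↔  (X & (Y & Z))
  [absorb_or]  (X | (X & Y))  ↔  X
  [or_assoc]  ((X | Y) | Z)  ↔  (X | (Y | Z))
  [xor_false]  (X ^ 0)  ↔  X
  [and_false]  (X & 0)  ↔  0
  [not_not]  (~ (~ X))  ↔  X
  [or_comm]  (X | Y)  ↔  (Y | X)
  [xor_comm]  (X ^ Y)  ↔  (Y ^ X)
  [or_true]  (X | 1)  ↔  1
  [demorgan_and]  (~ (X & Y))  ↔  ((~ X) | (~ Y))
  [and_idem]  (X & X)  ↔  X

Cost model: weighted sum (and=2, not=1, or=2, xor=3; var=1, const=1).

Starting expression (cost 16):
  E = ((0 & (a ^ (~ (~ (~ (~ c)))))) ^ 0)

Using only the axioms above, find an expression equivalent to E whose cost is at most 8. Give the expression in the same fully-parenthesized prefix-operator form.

1. [not_not →] (~ (~ (~ (~ c))))  →  (~ (~ c));  E = ((0 & (a ^ (~ (~ c)))) ^ 0)
2. [not_not →] (~ (~ c))  →  c;  E = ((0 & (a ^ c)) ^ 0)
3. [xor_false →] ((0 & (a ^ c)) ^ 0)  →  (0 & (a ^ c));  cost 8 ≤ 8, done

(0 & (a ^ c))   [cost 8]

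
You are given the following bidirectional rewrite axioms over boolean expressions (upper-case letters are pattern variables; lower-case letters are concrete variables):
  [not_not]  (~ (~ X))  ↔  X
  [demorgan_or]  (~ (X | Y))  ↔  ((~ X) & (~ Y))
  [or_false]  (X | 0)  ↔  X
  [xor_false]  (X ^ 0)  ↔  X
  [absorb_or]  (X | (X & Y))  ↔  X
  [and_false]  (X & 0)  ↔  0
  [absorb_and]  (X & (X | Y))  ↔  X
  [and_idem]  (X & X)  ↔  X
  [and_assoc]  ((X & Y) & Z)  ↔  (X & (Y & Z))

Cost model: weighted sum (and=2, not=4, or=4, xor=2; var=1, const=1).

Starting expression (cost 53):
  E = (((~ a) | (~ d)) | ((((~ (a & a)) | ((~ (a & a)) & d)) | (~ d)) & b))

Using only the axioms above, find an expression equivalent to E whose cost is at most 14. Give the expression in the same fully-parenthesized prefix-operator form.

(1) ((~ (a & a)) | ((~ (a & a)) & d))  =[absorb_or →]=  (~ (a & a))    ⊢ (((~ a) | (~ d)) | (((~ (a & a)) | (~ d)) & b))
(2) (a & a)  =[and_idem →]=  a    ⊢ (((~ a) | (~ d)) | (((~ a) | (~ d)) & b))
(3) (((~ a) | (~ d)) | (((~ a) | (~ d)) & b))  =[absorb_or →]=  ((~ a) | (~ d))    ⊢ cost 14, within 14

((~ a) | (~ d))   [cost 14]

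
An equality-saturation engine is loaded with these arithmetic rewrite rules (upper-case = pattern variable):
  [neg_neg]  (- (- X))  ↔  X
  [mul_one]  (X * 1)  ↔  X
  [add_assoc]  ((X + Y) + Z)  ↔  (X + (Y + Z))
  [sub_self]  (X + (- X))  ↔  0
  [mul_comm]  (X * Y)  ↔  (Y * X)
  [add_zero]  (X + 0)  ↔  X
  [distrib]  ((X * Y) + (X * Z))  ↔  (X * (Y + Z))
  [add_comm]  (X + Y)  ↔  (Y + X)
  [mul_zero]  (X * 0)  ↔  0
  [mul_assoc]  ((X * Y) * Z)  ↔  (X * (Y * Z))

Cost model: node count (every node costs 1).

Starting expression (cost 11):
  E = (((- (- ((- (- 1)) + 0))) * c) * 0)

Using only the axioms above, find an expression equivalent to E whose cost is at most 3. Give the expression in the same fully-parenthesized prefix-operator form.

1. [neg_neg →] (- (- 1))  →  1;  E = (((- (- (1 + 0))) * c) * 0)
2. [neg_neg →] (- (- (1 + 0)))  →  (1 + 0);  E = (((1 + 0) * c) * 0)
3. [add_zero →] (1 + 0)  →  1;  E = ((1 * c) * 0)
4. [mul_assoc →] ((1 * c) * 0)  →  (1 * (c * 0))
5. [mul_zero →] (c * 0)  →  0;  cost 3 ≤ 3, done

(1 * 0)   [cost 3]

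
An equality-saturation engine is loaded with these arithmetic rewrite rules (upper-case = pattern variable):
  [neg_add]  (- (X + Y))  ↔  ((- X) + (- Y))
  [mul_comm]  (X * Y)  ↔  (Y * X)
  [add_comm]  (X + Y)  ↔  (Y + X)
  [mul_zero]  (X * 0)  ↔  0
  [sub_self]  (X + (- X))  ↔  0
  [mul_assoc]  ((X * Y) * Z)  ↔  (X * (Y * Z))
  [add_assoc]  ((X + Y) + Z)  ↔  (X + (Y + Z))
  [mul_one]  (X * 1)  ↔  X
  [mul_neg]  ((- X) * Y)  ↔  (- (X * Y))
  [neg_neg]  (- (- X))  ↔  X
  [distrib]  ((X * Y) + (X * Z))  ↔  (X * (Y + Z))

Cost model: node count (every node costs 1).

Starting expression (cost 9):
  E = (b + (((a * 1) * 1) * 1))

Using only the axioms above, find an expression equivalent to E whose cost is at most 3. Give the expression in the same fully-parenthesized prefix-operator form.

(1) ((a * 1) * 1)  =[mul_one →]=  (a * 1)    ⊢ (b + ((a * 1) * 1))
(2) ((a * 1) * 1)  =[mul_one →]=  (a * 1)    ⊢ (b + (a * 1))
(3) (a * 1)  =[mul_one →]=  a    ⊢ cost 3, within 3

(b + a)   [cost 3]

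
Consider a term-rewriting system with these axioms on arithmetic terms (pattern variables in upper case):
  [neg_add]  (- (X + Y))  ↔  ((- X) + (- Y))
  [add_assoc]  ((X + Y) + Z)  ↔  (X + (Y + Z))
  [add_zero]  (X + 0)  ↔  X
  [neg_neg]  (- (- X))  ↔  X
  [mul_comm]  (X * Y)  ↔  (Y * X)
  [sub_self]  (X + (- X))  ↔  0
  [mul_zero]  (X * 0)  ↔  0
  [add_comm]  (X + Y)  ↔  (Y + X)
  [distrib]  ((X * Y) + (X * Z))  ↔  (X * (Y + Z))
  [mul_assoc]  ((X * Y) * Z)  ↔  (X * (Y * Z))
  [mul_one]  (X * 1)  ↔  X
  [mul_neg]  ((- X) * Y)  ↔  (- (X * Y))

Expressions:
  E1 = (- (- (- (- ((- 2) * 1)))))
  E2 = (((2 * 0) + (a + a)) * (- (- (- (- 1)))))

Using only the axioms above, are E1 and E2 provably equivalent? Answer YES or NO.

Every axiom is a valid identity, so a rewrite proof would force E1 and E2 to agree under every assignment.
At a=0: E1 = -2 but E2 = 0; they differ, so no derivation exists.

NO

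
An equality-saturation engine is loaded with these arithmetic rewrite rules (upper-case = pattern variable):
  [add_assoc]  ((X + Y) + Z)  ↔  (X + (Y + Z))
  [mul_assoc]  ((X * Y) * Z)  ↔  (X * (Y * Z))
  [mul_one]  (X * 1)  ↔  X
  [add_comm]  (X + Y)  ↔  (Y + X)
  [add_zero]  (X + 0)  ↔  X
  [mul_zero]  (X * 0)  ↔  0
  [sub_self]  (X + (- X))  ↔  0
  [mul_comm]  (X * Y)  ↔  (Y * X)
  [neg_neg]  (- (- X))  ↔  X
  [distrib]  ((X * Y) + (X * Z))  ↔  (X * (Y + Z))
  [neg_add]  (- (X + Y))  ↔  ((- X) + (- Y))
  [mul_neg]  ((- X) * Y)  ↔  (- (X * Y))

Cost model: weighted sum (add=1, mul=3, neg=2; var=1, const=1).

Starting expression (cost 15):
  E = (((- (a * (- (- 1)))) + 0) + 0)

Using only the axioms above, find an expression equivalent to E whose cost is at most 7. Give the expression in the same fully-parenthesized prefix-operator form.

(- (a * 1))   [cost 7]

1. [neg_neg →] (- (- 1))  →  1;  E = (((- (a * 1)) + 0) + 0)
2. [add_zero →] (((- (a * 1)) + 0) + 0)  →  ((- (a * 1)) + 0)
3. [add_zero →] ((- (a * 1)) + 0)  →  (- (a * 1));  cost 7 ≤ 7, done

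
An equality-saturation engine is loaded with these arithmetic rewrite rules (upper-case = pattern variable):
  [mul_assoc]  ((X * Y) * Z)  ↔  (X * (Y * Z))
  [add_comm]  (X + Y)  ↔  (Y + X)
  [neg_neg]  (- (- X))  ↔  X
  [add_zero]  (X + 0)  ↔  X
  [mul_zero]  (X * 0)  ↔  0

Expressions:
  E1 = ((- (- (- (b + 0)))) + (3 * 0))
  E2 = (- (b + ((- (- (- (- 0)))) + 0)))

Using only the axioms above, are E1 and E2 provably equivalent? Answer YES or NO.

YES

1. [add_zero →] (b + 0)  →  b;  E1 = ((- (- (- b))) + (3 * 0))
2. [mul_zero →] (3 * 0)  →  0;  E1 = ((- (- (- b))) + 0)
3. [neg_neg →] (- (- b))  →  b;  E1 = ((- b) + 0)
4. [add_zero →] ((- b) + 0)  →  (- b)
5. [add_zero ←] b  →  (b + 0);  E1 = (- (b + 0))
6. [add_zero ←] 0  →  (0 + 0);  E1 = (- (b + (0 + 0)))
7. [neg_neg ←] 0  →  (- (- 0));  E1 = (- (b + ((- (- 0)) + 0)))
8. [neg_neg ←] (- (- 0))  →  (- (- (- (- 0))));  this is E2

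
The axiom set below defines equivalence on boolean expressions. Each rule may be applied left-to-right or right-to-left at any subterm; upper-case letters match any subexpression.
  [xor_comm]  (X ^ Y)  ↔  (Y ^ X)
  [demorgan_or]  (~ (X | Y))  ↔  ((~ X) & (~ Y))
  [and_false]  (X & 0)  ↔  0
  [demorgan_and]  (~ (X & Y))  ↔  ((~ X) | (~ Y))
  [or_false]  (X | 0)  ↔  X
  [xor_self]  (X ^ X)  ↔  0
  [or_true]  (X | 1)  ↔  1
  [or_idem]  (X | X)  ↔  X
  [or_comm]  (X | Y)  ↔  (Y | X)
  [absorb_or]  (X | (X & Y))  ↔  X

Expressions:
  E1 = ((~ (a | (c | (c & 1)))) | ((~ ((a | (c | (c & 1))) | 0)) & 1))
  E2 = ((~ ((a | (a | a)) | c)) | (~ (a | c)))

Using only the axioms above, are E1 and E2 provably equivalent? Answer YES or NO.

YES

(1) ((a | (c | (c & 1))) | 0)  =[or_false →]=  (a | (c | (c & 1)))    ⊢ ((~ (a | (c | (c & 1)))) | ((~ (a | (c | (c & 1)))) & 1))
(2) ((~ (a | (c | (c & 1)))) | ((~ (a | (c | (c & 1)))) & 1))  =[absorb_or →]=  (~ (a | (c | (c & 1))))
(3) (c | (c & 1))  =[absorb_or →]=  c    ⊢ (~ (a | c))
(4) (~ (a | c))  =[or_idem ←]=  ((~ (a | c)) | (~ (a | c)))
(5) a  =[or_idem ←]=  (a | a)    ⊢ ((~ ((a | a) | c)) | (~ (a | c)))
(6) a  =[or_idem ←]=  (a | a)    ⊢ E2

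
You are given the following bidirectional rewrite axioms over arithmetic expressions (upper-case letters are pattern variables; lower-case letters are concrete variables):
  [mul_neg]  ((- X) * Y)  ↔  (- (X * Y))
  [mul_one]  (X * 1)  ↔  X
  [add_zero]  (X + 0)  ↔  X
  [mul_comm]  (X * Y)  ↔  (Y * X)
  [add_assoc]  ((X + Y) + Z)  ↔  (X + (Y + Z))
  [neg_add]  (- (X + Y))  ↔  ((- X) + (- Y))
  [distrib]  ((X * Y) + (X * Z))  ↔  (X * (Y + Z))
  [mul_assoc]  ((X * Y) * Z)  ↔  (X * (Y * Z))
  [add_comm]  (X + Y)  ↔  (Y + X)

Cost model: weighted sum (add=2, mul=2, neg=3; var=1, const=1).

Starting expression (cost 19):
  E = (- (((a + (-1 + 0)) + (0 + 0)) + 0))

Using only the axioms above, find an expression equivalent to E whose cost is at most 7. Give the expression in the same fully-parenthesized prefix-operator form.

step 1: add_zero (→) rewrites (((a + (-1 + 0)) + (0 + 0)) + 0) into ((a + (-1 + 0)) + (0 + 0)), now (- ((a + (-1 + 0)) + (0 + 0)))
step 2: add_zero (→) rewrites (-1 + 0) into -1, now (- ((a + -1) + (0 + 0)))
step 3: add_zero (→) rewrites (0 + 0) into 0, now (- ((a + -1) + 0))
step 4: add_zero (→) rewrites ((a + -1) + 0) into (a + -1), reaching cost 7 (bound 7)

(- (a + -1))   [cost 7]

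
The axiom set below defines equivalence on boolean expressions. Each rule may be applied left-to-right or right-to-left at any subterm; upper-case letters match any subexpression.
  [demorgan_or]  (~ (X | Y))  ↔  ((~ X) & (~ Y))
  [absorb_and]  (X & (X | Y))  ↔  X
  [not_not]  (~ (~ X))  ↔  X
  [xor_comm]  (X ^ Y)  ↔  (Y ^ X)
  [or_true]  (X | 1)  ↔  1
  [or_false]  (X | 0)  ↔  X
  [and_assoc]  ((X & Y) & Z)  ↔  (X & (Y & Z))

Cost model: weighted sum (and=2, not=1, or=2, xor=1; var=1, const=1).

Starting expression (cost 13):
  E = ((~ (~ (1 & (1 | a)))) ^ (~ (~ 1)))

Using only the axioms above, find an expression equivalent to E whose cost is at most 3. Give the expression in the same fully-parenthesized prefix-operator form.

(1 ^ 1)   [cost 3]

step 1: not_not (→) rewrites (~ (~ (1 & (1 | a)))) into (1 & (1 | a)), now ((1 & (1 | a)) ^ (~ (~ 1)))
step 2: absorb_and (→) rewrites (1 & (1 | a)) into 1, now (1 ^ (~ (~ 1)))
step 3: xor_comm (→) rewrites (1 ^ (~ (~ 1))) into ((~ (~ 1)) ^ 1)
step 4: not_not (→) rewrites (~ (~ 1)) into 1, reaching cost 3 (bound 3)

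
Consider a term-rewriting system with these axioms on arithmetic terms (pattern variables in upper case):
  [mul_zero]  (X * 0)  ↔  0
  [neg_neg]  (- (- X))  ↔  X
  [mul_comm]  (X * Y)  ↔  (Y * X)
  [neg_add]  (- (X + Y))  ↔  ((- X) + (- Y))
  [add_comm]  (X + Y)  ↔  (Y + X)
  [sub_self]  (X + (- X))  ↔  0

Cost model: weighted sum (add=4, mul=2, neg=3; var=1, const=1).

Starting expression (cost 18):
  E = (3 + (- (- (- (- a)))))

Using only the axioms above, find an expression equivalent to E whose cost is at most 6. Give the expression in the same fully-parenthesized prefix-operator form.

(3 + a)   [cost 6]

(1) (- (- a))  =[neg_neg →]=  a    ⊢ (3 + (- (- a)))
(2) (- (- a))  =[neg_neg →]=  a    ⊢ cost 6, within 6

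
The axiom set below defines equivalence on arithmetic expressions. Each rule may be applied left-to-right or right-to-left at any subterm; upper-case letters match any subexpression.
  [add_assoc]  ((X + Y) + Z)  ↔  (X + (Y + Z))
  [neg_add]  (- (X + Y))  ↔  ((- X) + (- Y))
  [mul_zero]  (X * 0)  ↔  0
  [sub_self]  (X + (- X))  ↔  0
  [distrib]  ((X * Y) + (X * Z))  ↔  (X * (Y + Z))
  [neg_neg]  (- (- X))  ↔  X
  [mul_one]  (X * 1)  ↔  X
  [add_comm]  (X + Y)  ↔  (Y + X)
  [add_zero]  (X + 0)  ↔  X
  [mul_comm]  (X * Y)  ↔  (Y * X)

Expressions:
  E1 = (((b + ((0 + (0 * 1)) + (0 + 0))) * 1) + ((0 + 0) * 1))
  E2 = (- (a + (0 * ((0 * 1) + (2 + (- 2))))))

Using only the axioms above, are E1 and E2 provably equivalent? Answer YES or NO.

All listed rules preserve value, hence provable equivalence implies equal values everywhere; look for a separating assignment.
a=0, b=1 gives E1 ↦ 1, E2 ↦ 0; values differ ⇒ not provably equivalent.

NO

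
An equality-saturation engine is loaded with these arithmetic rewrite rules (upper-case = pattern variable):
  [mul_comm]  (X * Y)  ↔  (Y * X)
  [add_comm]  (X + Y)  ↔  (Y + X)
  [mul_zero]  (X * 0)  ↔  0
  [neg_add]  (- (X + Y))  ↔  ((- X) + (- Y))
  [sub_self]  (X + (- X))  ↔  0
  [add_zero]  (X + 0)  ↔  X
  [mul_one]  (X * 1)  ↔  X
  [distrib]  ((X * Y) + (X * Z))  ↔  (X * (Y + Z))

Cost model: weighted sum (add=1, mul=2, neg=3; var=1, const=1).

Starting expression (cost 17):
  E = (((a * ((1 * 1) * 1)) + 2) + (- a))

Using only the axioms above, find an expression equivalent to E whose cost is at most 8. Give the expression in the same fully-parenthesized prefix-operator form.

((a + 2) + (- a))   [cost 8]

step 1: mul_one (→) rewrites ((1 * 1) * 1) into (1 * 1), now (((a * (1 * 1)) + 2) + (- a))
step 2: mul_one (→) rewrites (1 * 1) into 1, now (((a * 1) + 2) + (- a))
step 3: mul_one (→) rewrites (a * 1) into a, reaching cost 8 (bound 8)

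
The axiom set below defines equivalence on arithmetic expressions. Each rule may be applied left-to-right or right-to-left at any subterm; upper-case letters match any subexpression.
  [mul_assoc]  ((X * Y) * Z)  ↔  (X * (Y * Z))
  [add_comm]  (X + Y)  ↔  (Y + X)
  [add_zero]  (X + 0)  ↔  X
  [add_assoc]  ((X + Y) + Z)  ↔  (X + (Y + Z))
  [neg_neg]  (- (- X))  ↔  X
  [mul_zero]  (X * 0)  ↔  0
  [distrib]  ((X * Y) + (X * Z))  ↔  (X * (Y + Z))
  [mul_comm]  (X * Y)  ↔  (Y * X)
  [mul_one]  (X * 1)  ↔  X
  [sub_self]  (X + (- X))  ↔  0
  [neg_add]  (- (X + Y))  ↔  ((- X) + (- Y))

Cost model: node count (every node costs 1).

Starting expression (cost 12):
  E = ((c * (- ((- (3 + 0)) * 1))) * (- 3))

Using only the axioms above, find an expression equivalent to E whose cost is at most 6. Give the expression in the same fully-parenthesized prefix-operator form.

1. [mul_one →] ((- (3 + 0)) * 1)  →  (- (3 + 0));  E = ((c * (- (- (3 + 0)))) * (- 3))
2. [neg_neg →] (- (- (3 + 0)))  →  (3 + 0);  E = ((c * (3 + 0)) * (- 3))
3. [add_zero →] (3 + 0)  →  3;  cost 6 ≤ 6, done

((c * 3) * (- 3))   [cost 6]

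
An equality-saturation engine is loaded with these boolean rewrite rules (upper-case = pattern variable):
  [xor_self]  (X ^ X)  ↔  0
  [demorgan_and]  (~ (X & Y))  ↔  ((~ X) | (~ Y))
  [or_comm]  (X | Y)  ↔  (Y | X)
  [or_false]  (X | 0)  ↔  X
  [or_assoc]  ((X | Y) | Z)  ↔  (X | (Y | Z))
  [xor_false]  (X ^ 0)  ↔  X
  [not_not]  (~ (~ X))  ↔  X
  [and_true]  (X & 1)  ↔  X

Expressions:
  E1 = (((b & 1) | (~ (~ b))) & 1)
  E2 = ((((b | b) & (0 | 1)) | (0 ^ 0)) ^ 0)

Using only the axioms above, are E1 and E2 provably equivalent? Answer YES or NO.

YES

1. [and_true →] (b & 1)  →  b;  E1 = ((b | (~ (~ b))) & 1)
2. [and_true →] ((b | (~ (~ b))) & 1)  →  (b | (~ (~ b)))
3. [not_not →] (~ (~ b))  →  b;  E1 = (b | b)
4. [or_false ←] (b | b)  →  ((b | b) | 0)
5. [xor_false ←] 0  →  (0 ^ 0);  E1 = ((b | b) | (0 ^ 0))
6. [and_true ←] (b | b)  →  ((b | b) & 1);  E1 = (((b | b) & 1) | (0 ^ 0))
7. [or_false ←] 1  →  (1 | 0);  E1 = (((b | b) & (1 | 0)) | (0 ^ 0))
8. [or_comm →] (1 | 0)  →  (0 | 1);  E1 = (((b | b) & (0 | 1)) | (0 ^ 0))
9. [xor_false ←] (((b | b) & (0 | 1)) | (0 ^ 0))  →  ((((b | b) & (0 | 1)) | (0 ^ 0)) ^ 0);  this is E2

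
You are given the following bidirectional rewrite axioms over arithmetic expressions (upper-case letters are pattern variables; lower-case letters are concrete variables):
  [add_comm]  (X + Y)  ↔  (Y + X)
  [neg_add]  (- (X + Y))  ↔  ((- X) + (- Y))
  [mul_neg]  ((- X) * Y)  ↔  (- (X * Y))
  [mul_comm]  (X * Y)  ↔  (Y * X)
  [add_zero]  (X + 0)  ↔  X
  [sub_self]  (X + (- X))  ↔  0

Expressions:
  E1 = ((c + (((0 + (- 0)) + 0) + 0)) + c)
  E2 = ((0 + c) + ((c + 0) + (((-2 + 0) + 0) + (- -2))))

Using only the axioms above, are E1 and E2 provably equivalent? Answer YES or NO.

YES

(1) (0 + (- 0))  =[sub_self →]=  0    ⊢ ((c + ((0 + 0) + 0)) + c)
(2) ((0 + 0) + 0)  =[add_zero →]=  (0 + 0)    ⊢ ((c + (0 + 0)) + c)
(3) (0 + 0)  =[add_zero →]=  0    ⊢ ((c + 0) + c)
(4) (c + 0)  =[add_zero →]=  c    ⊢ (c + c)
(5) c  =[add_zero ←]=  (c + 0)    ⊢ (c + (c + 0))
(6) c  =[add_zero ←]=  (c + 0)    ⊢ ((c + 0) + (c + 0))
(7) c  =[add_zero ←]=  (c + 0)    ⊢ ((c + 0) + ((c + 0) + 0))
(8) (c + 0)  =[add_comm →]=  (0 + c)    ⊢ ((0 + c) + ((c + 0) + 0))
(9) 0  =[sub_self ←]=  (-2 + (- -2))    ⊢ ((0 + c) + ((c + 0) + (-2 + (- -2))))
(10) -2  =[add_zero ←]=  (-2 + 0)    ⊢ ((0 + c) + ((c + 0) + ((-2 + 0) + (- -2))))
(11) (-2 + 0)  =[add_zero ←]=  ((-2 + 0) + 0)    ⊢ E2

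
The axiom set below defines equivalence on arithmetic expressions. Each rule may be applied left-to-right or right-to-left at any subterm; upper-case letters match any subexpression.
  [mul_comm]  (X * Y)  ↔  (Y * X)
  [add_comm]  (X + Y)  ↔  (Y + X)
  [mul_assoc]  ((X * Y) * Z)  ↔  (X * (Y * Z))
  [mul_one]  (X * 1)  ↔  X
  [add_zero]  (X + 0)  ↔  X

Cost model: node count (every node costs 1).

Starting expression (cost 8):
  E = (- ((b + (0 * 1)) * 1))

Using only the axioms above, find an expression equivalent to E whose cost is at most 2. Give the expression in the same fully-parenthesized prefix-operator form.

(- b)   [cost 2]

1. [mul_one →] (0 * 1)  →  0;  E = (- ((b + 0) * 1))
2. [mul_one →] ((b + 0) * 1)  →  (b + 0);  E = (- (b + 0))
3. [add_zero →] (b + 0)  →  b;  cost 2 ≤ 2, done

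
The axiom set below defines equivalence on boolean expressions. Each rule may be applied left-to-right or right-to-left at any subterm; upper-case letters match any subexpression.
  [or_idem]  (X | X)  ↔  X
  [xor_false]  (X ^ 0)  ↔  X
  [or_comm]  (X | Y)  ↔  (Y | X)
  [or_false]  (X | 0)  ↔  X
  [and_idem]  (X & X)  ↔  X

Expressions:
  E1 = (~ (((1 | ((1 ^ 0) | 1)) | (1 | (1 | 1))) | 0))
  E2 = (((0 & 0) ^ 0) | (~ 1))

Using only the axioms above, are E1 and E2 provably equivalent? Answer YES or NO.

1. [xor_false →] (1 ^ 0)  →  1;  E1 = (~ (((1 | (1 | 1)) | (1 | (1 | 1))) | 0))
2. [or_idem →] ((1 | (1 | 1)) | (1 | (1 | 1)))  →  (1 | (1 | 1));  E1 = (~ ((1 | (1 | 1)) | 0))
3. [or_false →] ((1 | (1 | 1)) | 0)  →  (1 | (1 | 1));  E1 = (~ (1 | (1 | 1)))
4. [or_idem →] (1 | 1)  →  1;  E1 = (~ (1 | 1))
5. [or_idem →] (1 | 1)  →  1;  E1 = (~ 1)
6. [or_false ←] (~ 1)  →  ((~ 1) | 0)
7. [or_comm →] ((~ 1) | 0)  →  (0 | (~ 1))
8. [xor_false ←] 0  →  (0 ^ 0);  E1 = ((0 ^ 0) | (~ 1))
9. [and_idem ←] 0  →  (0 & 0);  this is E2

YES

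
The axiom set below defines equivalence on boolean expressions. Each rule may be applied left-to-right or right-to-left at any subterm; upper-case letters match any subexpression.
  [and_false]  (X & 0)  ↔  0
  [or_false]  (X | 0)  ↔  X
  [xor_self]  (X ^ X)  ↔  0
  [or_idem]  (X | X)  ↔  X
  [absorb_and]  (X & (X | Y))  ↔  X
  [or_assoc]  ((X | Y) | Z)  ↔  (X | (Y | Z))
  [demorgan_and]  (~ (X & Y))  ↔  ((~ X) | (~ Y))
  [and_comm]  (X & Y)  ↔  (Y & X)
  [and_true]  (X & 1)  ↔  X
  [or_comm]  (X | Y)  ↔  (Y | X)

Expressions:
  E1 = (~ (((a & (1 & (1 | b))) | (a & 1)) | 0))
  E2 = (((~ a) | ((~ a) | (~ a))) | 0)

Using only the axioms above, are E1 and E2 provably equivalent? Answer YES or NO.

YES

(1) (((a & (1 & (1 | b))) | (a & 1)) | 0)  =[or_false →]=  ((a & (1 & (1 | b))) | (a & 1))    ⊢ (~ ((a & (1 & (1 | b))) | (a & 1)))
(2) (1 & (1 | b))  =[absorb_and →]=  1    ⊢ (~ ((a & 1) | (a & 1)))
(3) (a & 1)  =[and_true →]=  a    ⊢ (~ (a | (a & 1)))
(4) (a & 1)  =[and_true →]=  a    ⊢ (~ (a | a))
(5) (a | a)  =[or_idem →]=  a    ⊢ (~ a)
(6) (~ a)  =[or_idem ←]=  ((~ a) | (~ a))
(7) (~ a)  =[or_idem ←]=  ((~ a) | (~ a))    ⊢ ((~ a) | ((~ a) | (~ a)))
(8) ((~ a) | ((~ a) | (~ a)))  =[or_false ←]=  (((~ a) | ((~ a) | (~ a))) | 0)    ⊢ E2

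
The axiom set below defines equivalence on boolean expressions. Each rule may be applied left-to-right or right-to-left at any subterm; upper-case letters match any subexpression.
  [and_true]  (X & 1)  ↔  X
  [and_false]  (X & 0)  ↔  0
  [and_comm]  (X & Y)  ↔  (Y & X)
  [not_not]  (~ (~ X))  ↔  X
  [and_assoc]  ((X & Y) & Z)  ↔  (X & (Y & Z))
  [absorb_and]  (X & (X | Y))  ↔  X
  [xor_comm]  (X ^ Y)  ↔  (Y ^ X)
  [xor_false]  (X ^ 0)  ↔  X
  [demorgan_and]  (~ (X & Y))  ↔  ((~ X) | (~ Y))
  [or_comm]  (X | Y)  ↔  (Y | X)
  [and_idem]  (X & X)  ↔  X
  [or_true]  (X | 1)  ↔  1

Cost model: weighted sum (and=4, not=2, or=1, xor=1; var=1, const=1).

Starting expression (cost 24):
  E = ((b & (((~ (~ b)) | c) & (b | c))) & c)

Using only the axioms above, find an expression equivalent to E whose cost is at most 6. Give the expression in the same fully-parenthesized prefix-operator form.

(b & c)   [cost 6]

1. [not_not →] (~ (~ b))  →  b;  E = ((b & ((b | c) & (b | c))) & c)
2. [and_idem →] ((b | c) & (b | c))  →  (b | c);  E = ((b & (b | c)) & c)
3. [absorb_and →] (b & (b | c))  →  b;  cost 6 ≤ 6, done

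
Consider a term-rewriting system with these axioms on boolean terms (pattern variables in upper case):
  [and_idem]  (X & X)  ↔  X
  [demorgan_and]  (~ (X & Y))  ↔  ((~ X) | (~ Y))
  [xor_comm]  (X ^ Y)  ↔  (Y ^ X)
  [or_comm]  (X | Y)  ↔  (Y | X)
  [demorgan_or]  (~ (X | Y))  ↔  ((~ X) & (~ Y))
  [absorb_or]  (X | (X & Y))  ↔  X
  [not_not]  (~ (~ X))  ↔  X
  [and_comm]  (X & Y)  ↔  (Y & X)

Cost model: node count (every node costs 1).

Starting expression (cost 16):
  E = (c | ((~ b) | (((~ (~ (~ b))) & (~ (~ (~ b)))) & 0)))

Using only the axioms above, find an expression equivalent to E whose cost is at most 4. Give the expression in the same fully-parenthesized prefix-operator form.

(1) ((~ (~ (~ b))) & (~ (~ (~ b))))  =[and_idem →]=  (~ (~ (~ b)))    ⊢ (c | ((~ b) | ((~ (~ (~ b))) & 0)))
(2) (~ (~ b))  =[not_not →]=  b    ⊢ (c | ((~ b) | ((~ b) & 0)))
(3) ((~ b) | ((~ b) & 0))  =[absorb_or →]=  (~ b)    ⊢ cost 4, within 4

(c | (~ b))   [cost 4]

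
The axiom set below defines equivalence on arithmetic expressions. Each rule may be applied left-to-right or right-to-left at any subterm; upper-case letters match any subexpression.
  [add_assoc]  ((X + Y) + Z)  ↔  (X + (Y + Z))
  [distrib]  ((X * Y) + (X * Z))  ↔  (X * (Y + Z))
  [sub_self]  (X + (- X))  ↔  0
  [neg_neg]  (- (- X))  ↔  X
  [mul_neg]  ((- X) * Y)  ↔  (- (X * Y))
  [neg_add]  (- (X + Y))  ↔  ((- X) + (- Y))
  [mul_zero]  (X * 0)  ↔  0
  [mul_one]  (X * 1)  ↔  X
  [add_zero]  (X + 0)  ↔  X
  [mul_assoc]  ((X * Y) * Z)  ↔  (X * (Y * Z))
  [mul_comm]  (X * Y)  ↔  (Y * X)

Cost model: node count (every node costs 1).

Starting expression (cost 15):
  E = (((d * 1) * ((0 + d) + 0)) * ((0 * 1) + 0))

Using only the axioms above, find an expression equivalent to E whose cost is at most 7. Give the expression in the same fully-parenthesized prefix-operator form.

(((0 + d) * d) * 0)   [cost 7]

1. [add_zero →] ((0 + d) + 0)  →  (0 + d);  E = (((d * 1) * (0 + d)) * ((0 * 1) + 0))
2. [mul_one →] (d * 1)  →  d;  E = ((d * (0 + d)) * ((0 * 1) + 0))
3. [mul_one →] (0 * 1)  →  0;  E = ((d * (0 + d)) * (0 + 0))
4. [mul_comm →] (d * (0 + d))  →  ((0 + d) * d);  E = (((0 + d) * d) * (0 + 0))
5. [add_zero →] (0 + 0)  →  0;  cost 7 ≤ 7, done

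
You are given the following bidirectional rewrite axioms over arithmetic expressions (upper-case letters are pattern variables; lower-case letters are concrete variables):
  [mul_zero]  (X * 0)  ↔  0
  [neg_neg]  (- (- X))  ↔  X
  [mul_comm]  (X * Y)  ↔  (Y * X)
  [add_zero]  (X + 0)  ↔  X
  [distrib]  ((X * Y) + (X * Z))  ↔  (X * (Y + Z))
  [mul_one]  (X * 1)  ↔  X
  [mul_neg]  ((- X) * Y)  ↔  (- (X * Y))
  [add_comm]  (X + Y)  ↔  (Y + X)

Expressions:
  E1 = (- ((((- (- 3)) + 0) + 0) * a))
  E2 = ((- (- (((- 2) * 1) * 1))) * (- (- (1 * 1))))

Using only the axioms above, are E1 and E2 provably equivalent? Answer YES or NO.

NO

Every axiom is a valid identity, so a rewrite proof would force E1 and E2 to agree under every assignment.
At a=0: E1 = 0 but E2 = -2; they differ, so no derivation exists.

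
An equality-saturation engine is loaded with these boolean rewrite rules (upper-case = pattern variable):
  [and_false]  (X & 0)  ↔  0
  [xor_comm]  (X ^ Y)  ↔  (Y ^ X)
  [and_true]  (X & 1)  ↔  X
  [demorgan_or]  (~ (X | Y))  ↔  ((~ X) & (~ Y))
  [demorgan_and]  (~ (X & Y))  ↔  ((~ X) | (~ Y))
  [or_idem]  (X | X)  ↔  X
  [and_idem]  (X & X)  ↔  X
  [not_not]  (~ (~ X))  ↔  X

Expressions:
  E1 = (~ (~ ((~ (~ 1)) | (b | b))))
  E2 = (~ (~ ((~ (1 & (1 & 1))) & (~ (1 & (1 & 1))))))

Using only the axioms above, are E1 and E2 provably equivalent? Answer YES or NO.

The axioms are sound identities: if E1 ↔* E2 then E1 and E2 evaluate identically under any assignment.
Under b=0: E1 evaluates to 1, E2 to 0. Distinct ⇒ no rewrite sequence connects them.

NO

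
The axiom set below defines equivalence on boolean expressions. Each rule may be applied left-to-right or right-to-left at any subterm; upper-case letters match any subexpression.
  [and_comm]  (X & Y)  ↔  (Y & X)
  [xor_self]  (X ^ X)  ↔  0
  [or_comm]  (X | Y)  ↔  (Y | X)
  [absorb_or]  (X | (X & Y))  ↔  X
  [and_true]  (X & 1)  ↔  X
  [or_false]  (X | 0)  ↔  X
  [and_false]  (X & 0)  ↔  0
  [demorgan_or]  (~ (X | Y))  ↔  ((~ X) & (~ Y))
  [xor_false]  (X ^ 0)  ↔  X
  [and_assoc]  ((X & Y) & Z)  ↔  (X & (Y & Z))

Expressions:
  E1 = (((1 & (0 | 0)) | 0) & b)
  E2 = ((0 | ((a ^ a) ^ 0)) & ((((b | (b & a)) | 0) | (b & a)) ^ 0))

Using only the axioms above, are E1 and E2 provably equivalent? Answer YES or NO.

YES

step 1: or_false (→) rewrites ((1 & (0 | 0)) | 0) into (1 & (0 | 0)), now ((1 & (0 | 0)) & b)
step 2: or_false (→) rewrites (0 | 0) into 0, now ((1 & 0) & b)
step 3: and_false (→) rewrites (1 & 0) into 0, now (0 & b)
step 4: or_false (←) rewrites 0 into (0 | 0), now ((0 | 0) & b)
step 5: xor_false (←) rewrites 0 into (0 ^ 0), now ((0 | (0 ^ 0)) & b)
step 6: absorb_or (←) rewrites b into (b | (b & a)), now ((0 | (0 ^ 0)) & (b | (b & a)))
step 7: xor_false (←) rewrites (b | (b & a)) into ((b | (b & a)) ^ 0), now ((0 | (0 ^ 0)) & ((b | (b & a)) ^ 0))
step 8: or_false (←) rewrites b into (b | 0), now ((0 | (0 ^ 0)) & (((b | 0) | (b & a)) ^ 0))
step 9: xor_self (←) rewrites 0 into (a ^ a), now ((0 | ((a ^ a) ^ 0)) & (((b | 0) | (b & a)) ^ 0))
step 10: absorb_or (←) rewrites b into (b | (b & a)), which is E2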